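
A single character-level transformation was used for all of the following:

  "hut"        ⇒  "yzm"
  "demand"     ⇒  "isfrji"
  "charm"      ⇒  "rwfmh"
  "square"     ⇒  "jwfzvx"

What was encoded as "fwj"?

era

The output letters match the input read backwards, each shifted +5: hut reversed is tuh. The word is reversed, then every letter is shifted forward by 5.
Decoding fwj: shift back: f−5=a, w−5=r, j−5=e → are; then reverse → era.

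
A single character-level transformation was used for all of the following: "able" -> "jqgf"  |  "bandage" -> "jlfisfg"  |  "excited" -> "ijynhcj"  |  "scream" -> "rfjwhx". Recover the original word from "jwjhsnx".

The output letters match the input read backwards, each shifted +5: able reversed is elba. Read the word backwards and shift each letter +5.
Undoing it on jwjhsnx: shift back: j−5=e, w−5=r, j−5=e, h−5=c, s−5=n, n−5=i, x−5=s → erecnis; then reverse → sincere.

sincere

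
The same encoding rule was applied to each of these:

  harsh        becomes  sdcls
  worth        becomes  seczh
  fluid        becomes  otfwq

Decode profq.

fudge

The output letters match the input read backwards, each shifted +11: harsh reversed is hsrah. Two steps: reverse the string, then apply a Caesar shift of +11.
Undoing it on profq: shift back: p−11=e, r−11=g, o−11=d, f−11=u, q−11=f → egduf; then reverse → fudge.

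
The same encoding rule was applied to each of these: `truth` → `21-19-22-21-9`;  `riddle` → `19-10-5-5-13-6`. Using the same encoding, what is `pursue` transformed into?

17-22-19-20-22-6

The number is (letter's place in the alphabet, a=1) + 1.
Applying it to pursue: p=16→17, u=21→22, r=18→19, s=19→20, u=21→22, e=5→6.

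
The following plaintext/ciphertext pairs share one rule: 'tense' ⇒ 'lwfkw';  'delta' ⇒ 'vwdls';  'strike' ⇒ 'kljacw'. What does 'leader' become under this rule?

Every letter moves 18 places later in the alphabet, wrapping around z→a.
On leader: l+18=d, e+18=w, a+18=s, d+18=v, e+18=w, r+18=j.

dwsvwj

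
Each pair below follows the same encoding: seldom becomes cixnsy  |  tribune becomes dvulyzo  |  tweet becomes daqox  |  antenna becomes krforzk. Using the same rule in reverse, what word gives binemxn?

It's a Vigenère-style cipher with numeric key [10,4,12]: position i shifts by key[i mod 3].
Reversing it on binemxn: b−10=r, i−4=e, n−12=b, e−10=u, m−4=i, x−12=l, n−10=d.

rebuild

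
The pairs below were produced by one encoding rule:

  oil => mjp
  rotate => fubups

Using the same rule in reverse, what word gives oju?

tin

Read the word backwards and shift each letter +1.
Reversing it on oju: shift back: o−1=n, j−1=i, u−1=t → nit; then reverse → tin.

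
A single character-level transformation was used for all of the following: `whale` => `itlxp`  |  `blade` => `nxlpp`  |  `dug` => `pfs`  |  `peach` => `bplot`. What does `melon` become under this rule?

The shift depends on letter class: consonant w→i is +12, but vowel a→l is +11. Vowels shift forward by 11 and consonants shift forward by 12.
For melon: m(cons)+12=y, e(vowel)+11=p, l(cons)+12=x, o(vowel)+11=z, n(cons)+12=z.

ypxzz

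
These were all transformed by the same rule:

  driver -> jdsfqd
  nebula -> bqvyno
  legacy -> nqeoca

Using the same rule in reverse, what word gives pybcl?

Treating letters as 0–25, the rule is x ↦ 7x + 14 (mod 26).
Undoing it on pybcl: p(15)→15·(15−14)≡15=p; y(24)→15·(24−14)≡20=u; b(1)→15·(1−14)≡13=n; c(2)→15·(2−14)≡2=c; l(11)→15·(11−14)≡7=h (all mod 26).

punch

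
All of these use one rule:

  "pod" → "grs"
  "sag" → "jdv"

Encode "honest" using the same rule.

The output letters match the input read backwards, each shifted +3: pod reversed is dop. The word is reversed, then every letter is shifted forward by 3.
Applying it to honest: reverse → tsenoh; then shift: t+3=w, s+3=v, e+3=h, n+3=q, o+3=r, h+3=k.

wvhqrk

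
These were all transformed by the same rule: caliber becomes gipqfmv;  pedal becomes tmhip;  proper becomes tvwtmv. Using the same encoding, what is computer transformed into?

gwqtcxmv

Two shifts are in play — +8 for a/e/i/o/u, +4 for every other letter.
On computer: c(cons)+4=g, o(vowel)+8=w, m(cons)+4=q, p(cons)+4=t, u(vowel)+8=c, t(cons)+4=x, e(vowel)+8=m, r(cons)+4=v.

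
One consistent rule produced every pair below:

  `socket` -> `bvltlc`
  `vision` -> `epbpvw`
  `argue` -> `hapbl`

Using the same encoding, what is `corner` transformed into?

lvawla

The rule splits by letter class: vowels +7, consonants +9.
Applying it to corner: c(cons)+9=l, o(vowel)+7=v, r(cons)+9=a, n(cons)+9=w, e(vowel)+7=l, r(cons)+9=a.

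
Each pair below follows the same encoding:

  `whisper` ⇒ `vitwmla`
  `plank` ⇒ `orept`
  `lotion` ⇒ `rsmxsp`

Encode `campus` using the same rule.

The output letters match the input read backwards, each shifted +4: whisper reversed is repsihw. The word is reversed, then every letter is shifted forward by 4.
On campus: reverse → supmac; then shift: s+4=w, u+4=y, p+4=t, m+4=q, a+4=e, c+4=g.

wytqeg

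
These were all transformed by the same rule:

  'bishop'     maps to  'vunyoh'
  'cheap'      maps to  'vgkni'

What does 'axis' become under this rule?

yodg

The output letters match the input read backwards, each shifted +6: bishop reversed is pohsib. Two steps: reverse the string, then apply a Caesar shift of +6.
On axis: reverse → sixa; then shift: s+6=y, i+6=o, x+6=d, a+6=g.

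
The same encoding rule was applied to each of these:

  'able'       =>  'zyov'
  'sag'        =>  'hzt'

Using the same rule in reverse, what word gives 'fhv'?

use

Each pair mirrors across the alphabet (a↔z, b↔y, l↔o): positions sum to 25. Letters are reflected about the middle of the alphabet (position → 25−position): Atbash.
Decoding fhv: f↔u, h↔s, v↔e.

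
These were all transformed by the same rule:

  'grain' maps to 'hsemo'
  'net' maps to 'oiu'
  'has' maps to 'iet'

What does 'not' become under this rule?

The shift depends on letter class: consonant g→h is +1, but vowel a→e is +4. Vowels shift forward by 4 and consonants shift forward by 1.
For not: n(cons)+1=o, o(vowel)+4=s, t(cons)+1=u.

osu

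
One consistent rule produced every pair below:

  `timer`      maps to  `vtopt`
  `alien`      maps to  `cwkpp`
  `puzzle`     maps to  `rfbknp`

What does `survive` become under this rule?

uftgkgg

The shifts repeat in a cycle of length 2: positions 0,1,… shift by +2, +11, then the pattern repeats.
For survive: s+2=u, u+11=f, r+2=t, v+11=g, i+2=k, v+11=g, e+2=g.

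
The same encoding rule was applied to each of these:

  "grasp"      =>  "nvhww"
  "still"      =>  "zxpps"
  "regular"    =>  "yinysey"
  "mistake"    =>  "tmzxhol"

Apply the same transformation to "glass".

nphwz

The shifts repeat in a cycle of length 2: positions 0,1,… shift by +7, +4, then the pattern repeats.
On glass: g+7=n, l+4=p, a+7=h, s+4=w, s+7=z.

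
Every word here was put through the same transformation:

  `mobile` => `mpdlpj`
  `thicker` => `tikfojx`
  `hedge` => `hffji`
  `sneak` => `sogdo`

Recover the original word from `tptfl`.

torch

In mobile: m→m is +0, o→p is +1, b→d is +2, i→l is +3 — the shift increases by 1 each position. Letter i (0-indexed) is shifted by i+0, so successive shifts are 0, 1, 2, ….
Undoing it on tptfl: t−0=t, p−1=o, t−2=r, f−3=c, l−4=h.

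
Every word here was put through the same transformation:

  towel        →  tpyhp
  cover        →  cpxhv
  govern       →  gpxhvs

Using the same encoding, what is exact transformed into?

eycfx

The shift increases by 1 at each position, starting from +0: 0, 1, 2, ….
On exact: e+0=e, x+1=y, a+2=c, c+3=f, t+4=x.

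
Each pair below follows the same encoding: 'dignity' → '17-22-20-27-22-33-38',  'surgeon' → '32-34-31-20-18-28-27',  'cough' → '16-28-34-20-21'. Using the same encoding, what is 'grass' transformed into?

d is letter #4 and maps to 17: an offset of 13. Each letter is replaced by its alphabet position (a=1..z=26) + 13.
For grass: g=7→20, r=18→31, a=1→14, s=19→32, s=19→32.

20-31-14-32-32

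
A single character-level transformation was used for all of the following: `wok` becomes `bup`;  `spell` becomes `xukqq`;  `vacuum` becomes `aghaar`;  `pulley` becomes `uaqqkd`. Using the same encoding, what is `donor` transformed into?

The shift depends on letter class: consonant w→b is +5, but vowel o→u is +6. Vowels shift forward by 6 and consonants shift forward by 5.
Applying it to donor: d(cons)+5=i, o(vowel)+6=u, n(cons)+5=s, o(vowel)+6=u, r(cons)+5=w.

iusuw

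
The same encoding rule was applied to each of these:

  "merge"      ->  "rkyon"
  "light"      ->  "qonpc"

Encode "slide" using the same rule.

xrpln

In merge: m→r is +5, e→k is +6, r→y is +7, g→o is +8 — the shift increases by 1 each position. Letter i (0-indexed) is shifted by i+5, so successive shifts are 5, 6, 7, ….
Applying it to slide: s+5=x, l+6=r, i+7=p, d+8=l, e+9=n.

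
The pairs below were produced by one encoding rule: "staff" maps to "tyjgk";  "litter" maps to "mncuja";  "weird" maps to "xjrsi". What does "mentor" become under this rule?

njwuta

A repeating key of period 3 is used — shifts +1, +5, +9 over and over.
On mentor: m+1=n, e+5=j, n+9=w, t+1=u, o+5=t, r+9=a.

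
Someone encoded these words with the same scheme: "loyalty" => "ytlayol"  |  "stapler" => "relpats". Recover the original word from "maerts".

The word is simply reversed.
Decoding maerts: then reverse → stream.

stream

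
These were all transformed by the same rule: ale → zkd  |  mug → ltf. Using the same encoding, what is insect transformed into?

hmrdbs

Compare letters: a→z is +25, l→k is +25, e→d is +25 — a constant shift. It's a constant shift of +25 (ROT25).
Applying it to insect: i+25=h, n+25=m, s+25=r, e+25=d, c+25=b, t+25=s.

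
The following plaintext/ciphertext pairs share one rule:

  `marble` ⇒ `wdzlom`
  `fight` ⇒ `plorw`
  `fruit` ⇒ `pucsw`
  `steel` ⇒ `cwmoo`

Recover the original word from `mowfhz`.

Shifts by position in marble: pos 0: m→w (+10), pos 1: a→d (+3), pos 2: r→z (+8), pos 3: b→l (+10), pos 4: l→o (+3), pos 5: e→m (+8) — repeating every 3. The shifts repeat in a cycle of length 3: positions 0,1,… shift by +10, +3, +8, then the pattern repeats.
Undoing it on mowfhz: m−10=c, o−3=l, w−8=o, f−10=v, h−3=e, z−8=r.

clover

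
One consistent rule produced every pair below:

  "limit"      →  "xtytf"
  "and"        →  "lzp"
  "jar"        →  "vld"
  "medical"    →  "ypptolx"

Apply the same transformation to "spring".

The shift depends on letter class: consonant l→x is +12, but vowel i→t is +11. The rule splits by letter class: vowels +11, consonants +12.
On spring: s(cons)+12=e, p(cons)+12=b, r(cons)+12=d, i(vowel)+11=t, n(cons)+12=z, g(cons)+12=s.

ebdtzs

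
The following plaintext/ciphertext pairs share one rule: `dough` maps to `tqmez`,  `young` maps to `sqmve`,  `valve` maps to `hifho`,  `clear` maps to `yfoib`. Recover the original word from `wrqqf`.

Treating letters as 0–25, the rule is x ↦ 21x + 8 (mod 26).
Decoding wrqqf: w(22)→5·(22−8)≡18=s; r(17)→5·(17−8)≡19=t; q(16)→5·(16−8)≡14=o; q(16)→5·(16−8)≡14=o; f(5)→5·(5−8)≡11=l (all mod 26).

stool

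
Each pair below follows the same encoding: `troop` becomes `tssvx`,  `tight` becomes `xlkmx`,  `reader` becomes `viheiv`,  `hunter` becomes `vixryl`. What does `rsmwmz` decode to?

vision

The output letters match the input read backwards, each shifted +4: troop reversed is poort. Two steps: reverse the string, then apply a Caesar shift of +4.
Reversing it on rsmwmz: shift back: r−4=n, s−4=o, m−4=i, w−4=s, m−4=i, z−4=v → noisiv; then reverse → vision.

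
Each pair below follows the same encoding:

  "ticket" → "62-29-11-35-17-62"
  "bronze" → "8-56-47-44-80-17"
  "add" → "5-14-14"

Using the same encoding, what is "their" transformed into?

62-26-17-29-56

With a=1..z=26, the number is 3·pos + 2.
On their: t=20→62, h=8→26, e=5→17, i=9→29, r=18→56.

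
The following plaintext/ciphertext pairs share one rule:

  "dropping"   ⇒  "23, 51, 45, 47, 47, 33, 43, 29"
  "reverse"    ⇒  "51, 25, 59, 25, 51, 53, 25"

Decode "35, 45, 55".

With a=1..z=26, the number is 2·pos + 15.
Reversing it on 35, 45, 55: 35→(35−15)÷2=10=j, 45→(45−15)÷2=15=o, 55→(55−15)÷2=20=t.

jot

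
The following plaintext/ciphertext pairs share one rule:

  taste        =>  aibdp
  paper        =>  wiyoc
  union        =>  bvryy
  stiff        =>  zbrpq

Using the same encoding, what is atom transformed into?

In taste: t→a is +7, a→i is +8, s→b is +9, t→d is +10 — the shift increases by 1 each position. Each letter shifts forward by (position + 7), i.e. 7, 8, 9, … — the shift grows by one for each successive letter.
Applying it to atom: a+7=h, t+8=b, o+9=x, m+10=w.

hbxw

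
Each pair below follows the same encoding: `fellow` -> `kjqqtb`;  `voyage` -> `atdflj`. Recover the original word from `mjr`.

hem

Compare letters: f→k is +5, e→j is +5, l→q is +5 — a constant shift. Each letter is shifted forward by 5 in the alphabet (a Caesar shift of +5).
Undoing it on mjr: m−5=h, j−5=e, r−5=m.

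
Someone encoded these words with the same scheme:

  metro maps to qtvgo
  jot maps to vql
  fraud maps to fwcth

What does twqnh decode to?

The output letters match the input read backwards, each shifted +2: metro reversed is ortem. The word is reversed, then every letter is shifted forward by 2.
Undoing it on twqnh: shift back: t−2=r, w−2=u, q−2=o, n−2=l, h−2=f → ruolf; then reverse → flour.

flour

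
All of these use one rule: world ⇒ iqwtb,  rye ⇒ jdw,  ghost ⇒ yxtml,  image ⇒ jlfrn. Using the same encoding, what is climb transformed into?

grnqh

Read the word backwards and shift each letter +5.
On climb: reverse → bmilc; then shift: b+5=g, m+5=r, i+5=n, l+5=q, c+5=h.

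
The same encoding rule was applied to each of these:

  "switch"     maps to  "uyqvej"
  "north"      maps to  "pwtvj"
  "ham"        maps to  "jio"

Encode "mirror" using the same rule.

oqttwt

The shift depends on letter class: consonant s→u is +2, but vowel i→q is +8. Vowels shift forward by 8 and consonants shift forward by 2.
Applying it to mirror: m(cons)+2=o, i(vowel)+8=q, r(cons)+2=t, r(cons)+2=t, o(vowel)+8=w, r(cons)+2=t.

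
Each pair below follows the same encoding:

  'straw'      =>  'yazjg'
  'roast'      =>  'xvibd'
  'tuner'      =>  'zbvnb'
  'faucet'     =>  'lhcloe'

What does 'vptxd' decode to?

Letter i (0-indexed) is shifted by i+6, so successive shifts are 6, 7, 8, ….
Reversing it on vptxd: v−6=p, p−7=i, t−8=l, x−9=o, d−10=t.

pilot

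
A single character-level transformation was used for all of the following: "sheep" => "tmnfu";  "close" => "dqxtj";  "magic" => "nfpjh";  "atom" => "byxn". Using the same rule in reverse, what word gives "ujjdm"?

The shifts repeat in a cycle of length 3: positions 0,1,… shift by +1, +5, +9, then the pattern repeats.
Decoding ujjdm: u−1=t, j−5=e, j−9=a, d−1=c, m−5=h.

teach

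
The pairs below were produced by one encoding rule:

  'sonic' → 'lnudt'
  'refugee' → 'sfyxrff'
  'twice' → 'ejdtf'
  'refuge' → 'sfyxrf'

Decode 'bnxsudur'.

s(18)→l(11) and o(14)→n(13) fit y≡19x+7 (mod 26); the inverse of 19 mod 26 is 11. Treating letters as 0–25, the rule is x ↦ 19x + 7 (mod 26).
Undoing it on bnxsudur: b(1)→11·(1−7)≡12=m; n(13)→11·(13−7)≡14=o; x(23)→11·(23−7)≡20=u; s(18)→11·(18−7)≡17=r; u(20)→11·(20−7)≡13=n; d(3)→11·(3−7)≡8=i; u(20)→11·(20−7)≡13=n; r(17)→11·(17−7)≡6=g (all mod 26).

mourning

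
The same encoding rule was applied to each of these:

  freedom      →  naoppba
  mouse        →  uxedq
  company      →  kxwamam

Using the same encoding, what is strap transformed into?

acblb

Each letter shifts forward by (position + 8), i.e. 8, 9, 10, … — the shift grows by one for each successive letter.
On strap: s+8=a, t+9=c, r+10=b, a+11=l, p+12=b.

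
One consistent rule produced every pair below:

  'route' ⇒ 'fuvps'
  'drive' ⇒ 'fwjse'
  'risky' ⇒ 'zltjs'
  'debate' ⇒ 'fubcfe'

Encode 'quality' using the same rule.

The output letters match the input read backwards, each shifted +1: route reversed is etuor. Two steps: reverse the string, then apply a Caesar shift of +1.
On quality: reverse → ytilauq; then shift: y+1=z, t+1=u, i+1=j, l+1=m, a+1=b, u+1=v, q+1=r.

zujmbvr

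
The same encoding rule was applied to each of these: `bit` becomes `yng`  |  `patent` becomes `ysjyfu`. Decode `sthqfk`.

falcon

The output letters match the input read backwards, each shifted +5: bit reversed is tib. The word is reversed, then every letter is shifted forward by 5.
Reversing it on sthqfk: shift back: s−5=n, t−5=o, h−5=c, q−5=l, f−5=a, k−5=f → noclaf; then reverse → falcon.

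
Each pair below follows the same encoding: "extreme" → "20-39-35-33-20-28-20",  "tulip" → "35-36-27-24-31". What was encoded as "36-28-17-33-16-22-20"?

umbrage

e is letter #5 and maps to 20: an offset of 15. The number is (letter's place in the alphabet, a=1) + 15.
Decoding 36-28-17-33-16-22-20: 36→(36−15)÷1=21=u, 28→(28−15)÷1=13=m, 17→(17−15)÷1=2=b, 33→(33−15)÷1=18=r, 16→(16−15)÷1=1=a, 22→(22−15)÷1=7=g, 20→(20−15)÷1=5=e.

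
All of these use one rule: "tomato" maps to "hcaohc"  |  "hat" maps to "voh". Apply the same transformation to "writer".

kfwhsf

Compare letters: t→h is +14, o→c is +14, m→a is +14 — a constant shift. Every letter moves 14 places later in the alphabet, wrapping around z→a.
For writer: w+14=k, r+14=f, i+14=w, t+14=h, e+14=s, r+14=f.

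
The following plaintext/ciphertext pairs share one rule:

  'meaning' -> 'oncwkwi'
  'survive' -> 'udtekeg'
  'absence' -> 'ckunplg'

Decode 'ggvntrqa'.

Shifts by position in meaning: pos 0: m→o (+2), pos 1: e→n (+9), pos 2: a→c (+2), pos 3: n→w (+9) — repeating every 2. It's a Vigenère-style cipher with numeric key [2,9]: position i shifts by key[i mod 2].
Undoing it on ggvntrqa: g−2=e, g−9=x, v−2=t, n−9=e, t−2=r, r−9=i, q−2=o, a−9=r.

exterior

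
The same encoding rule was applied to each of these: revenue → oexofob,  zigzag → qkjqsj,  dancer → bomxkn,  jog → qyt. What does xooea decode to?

The output letters match the input read backwards, each shifted +10: revenue reversed is eunever. Two steps: reverse the string, then apply a Caesar shift of +10.
Reversing it on xooea: shift back: x−10=n, o−10=e, o−10=e, e−10=u, a−10=q → neeuq; then reverse → queen.

queen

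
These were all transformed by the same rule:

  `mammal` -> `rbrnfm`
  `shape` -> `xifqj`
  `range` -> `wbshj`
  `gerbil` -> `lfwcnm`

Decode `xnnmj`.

It's a Vigenère-style cipher with numeric key [5,1]: position i shifts by key[i mod 2].
Reversing it on xnnmj: x−5=s, n−1=m, n−5=i, m−1=l, j−5=e.

smile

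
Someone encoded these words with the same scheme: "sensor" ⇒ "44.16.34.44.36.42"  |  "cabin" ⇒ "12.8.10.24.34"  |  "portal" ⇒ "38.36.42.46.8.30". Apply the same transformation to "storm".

44.46.36.42.32

The formula is n = 2×(alphabet index, a=1) + 6.
Applying it to storm: s=19→44, t=20→46, o=15→36, r=18→42, m=13→32.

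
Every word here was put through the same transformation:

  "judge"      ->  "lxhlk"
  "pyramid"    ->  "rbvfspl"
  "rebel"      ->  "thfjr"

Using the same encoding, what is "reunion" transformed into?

In judge: j→l is +2, u→x is +3, d→h is +4, g→l is +5 — the shift increases by 1 each position. The shift increases by 1 at each position, starting from +2: 2, 3, 4, ….
Applying it to reunion: r+2=t, e+3=h, u+4=y, n+5=s, i+6=o, o+7=v, n+8=v.

thysovv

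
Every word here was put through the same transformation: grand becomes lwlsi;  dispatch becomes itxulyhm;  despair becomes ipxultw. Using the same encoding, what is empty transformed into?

The shift depends on letter class: consonant g→l is +5, but vowel a→l is +11. Vowels shift forward by 11 and consonants shift forward by 5.
For empty: e(vowel)+11=p, m(cons)+5=r, p(cons)+5=u, t(cons)+5=y, y(cons)+5=d.

pruyd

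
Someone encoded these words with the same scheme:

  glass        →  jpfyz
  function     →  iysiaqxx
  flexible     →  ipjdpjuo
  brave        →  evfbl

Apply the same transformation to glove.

In glass: g→j is +3, l→p is +4, a→f is +5, s→y is +6 — the shift increases by 1 each position. Each letter shifts forward by (position + 3), i.e. 3, 4, 5, … — the shift grows by one for each successive letter.
For glove: g+3=j, l+4=p, o+5=t, v+6=b, e+7=l.

jptbl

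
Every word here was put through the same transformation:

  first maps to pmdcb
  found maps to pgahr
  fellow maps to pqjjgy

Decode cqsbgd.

f(5)→p(15) and i(8)→m(12) fit y≡25x+20 (mod 26); the inverse of 25 mod 26 is 25. This is an affine cipher: with a=0,…,z=25, each position x becomes (25x+20) mod 26.
Reversing it on cqsbgd: c(2)→25·(2−20)≡18=s; q(16)→25·(16−20)≡4=e; s(18)→25·(18−20)≡2=c; b(1)→25·(1−20)≡19=t; g(6)→25·(6−20)≡14=o; d(3)→25·(3−20)≡17=r (all mod 26).

sector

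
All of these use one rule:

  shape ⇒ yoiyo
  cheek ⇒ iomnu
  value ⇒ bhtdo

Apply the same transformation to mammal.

shuvkw

In shape: s→y is +6, h→o is +7, a→i is +8, p→y is +9 — the shift increases by 1 each position. Letter i (0-indexed) is shifted by i+6, so successive shifts are 6, 7, 8, ….
Applying it to mammal: m+6=s, a+7=h, m+8=u, m+9=v, a+10=k, l+11=w.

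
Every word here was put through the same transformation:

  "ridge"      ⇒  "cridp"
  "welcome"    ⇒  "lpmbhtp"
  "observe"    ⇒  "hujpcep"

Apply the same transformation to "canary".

bnancz

Each letter's alphabet position (a=0..z=25) is mapped through 7·x+13 mod 26 — an affine cipher.
For canary: c(2)→7·2+13≡1=b; a(0)→7·0+13≡13=n; n(13)→7·13+13≡0=a; a(0)→7·0+13≡13=n; r(17)→7·17+13≡2=c; y(24)→7·24+13≡25=z (all mod 26).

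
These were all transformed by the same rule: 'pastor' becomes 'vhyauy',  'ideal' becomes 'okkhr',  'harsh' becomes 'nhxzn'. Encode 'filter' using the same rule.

lpraky

Shifts by position in pastor: pos 0: p→v (+6), pos 1: a→h (+7), pos 2: s→y (+6), pos 3: t→a (+7) — repeating every 2. It's a Vigenère-style cipher with numeric key [6,7]: position i shifts by key[i mod 2].
For filter: f+6=l, i+7=p, l+6=r, t+7=a, e+6=k, r+7=y.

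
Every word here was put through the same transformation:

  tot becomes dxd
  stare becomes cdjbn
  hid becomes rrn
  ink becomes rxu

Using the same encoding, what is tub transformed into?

The shift depends on letter class: consonant t→d is +10, but vowel o→x is +9. Two shifts are in play — +9 for a/e/i/o/u, +10 for every other letter.
For tub: t(cons)+10=d, u(vowel)+9=d, b(cons)+10=l.

ddl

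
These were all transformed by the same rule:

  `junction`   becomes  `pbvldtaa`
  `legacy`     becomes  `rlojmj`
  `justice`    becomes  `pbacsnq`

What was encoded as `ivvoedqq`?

In junction: j→p is +6, u→b is +7, n→v is +8, c→l is +9 — the shift increases by 1 each position. The shift increases by 1 at each position, starting from +6: 6, 7, 8, ….
Decoding ivvoedqq: i−6=c, v−7=o, v−8=n, o−9=f, e−10=u, d−11=s, q−12=e, q−13=d.

confused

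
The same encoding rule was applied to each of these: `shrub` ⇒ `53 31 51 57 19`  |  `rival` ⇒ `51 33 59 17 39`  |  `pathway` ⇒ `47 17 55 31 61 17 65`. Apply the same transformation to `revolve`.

51 25 59 45 39 59 25

s(#19)→53 and h(#8)→31: differences scale by 2, so n = 2·pos + 15. Each letter becomes 2×(its alphabet position, a=1..z=26) + 15.
On revolve: r=18→51, e=5→25, v=22→59, o=15→45, l=12→39, v=22→59, e=5→25.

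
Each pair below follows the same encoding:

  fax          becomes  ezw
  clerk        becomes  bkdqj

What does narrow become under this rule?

mzqqnv

Every letter moves 25 places later in the alphabet, wrapping around z→a.
For narrow: n+25=m, a+25=z, r+25=q, r+25=q, o+25=n, w+25=v.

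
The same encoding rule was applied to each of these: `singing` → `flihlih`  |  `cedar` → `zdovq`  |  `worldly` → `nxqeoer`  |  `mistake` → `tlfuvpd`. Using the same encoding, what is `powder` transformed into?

This is an affine cipher: with a=0,…,z=25, each position x becomes (15x+21) mod 26.
For powder: p(15)→15·15+21≡12=m; o(14)→15·14+21≡23=x; w(22)→15·22+21≡13=n; d(3)→15·3+21≡14=o; e(4)→15·4+21≡3=d; r(17)→15·17+21≡16=q (all mod 26).

mxnodq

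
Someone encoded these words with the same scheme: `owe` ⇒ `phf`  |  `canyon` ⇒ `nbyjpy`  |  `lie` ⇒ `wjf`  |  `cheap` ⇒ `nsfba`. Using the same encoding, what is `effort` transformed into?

fqqpce

The shift depends on letter class: consonant w→h is +11, but vowel o→p is +1. The rule splits by letter class: vowels +1, consonants +11.
For effort: e(vowel)+1=f, f(cons)+11=q, f(cons)+11=q, o(vowel)+1=p, r(cons)+11=c, t(cons)+11=e.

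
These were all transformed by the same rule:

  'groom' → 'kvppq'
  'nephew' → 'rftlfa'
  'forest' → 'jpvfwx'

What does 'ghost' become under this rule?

The shift depends on letter class: consonant g→k is +4, but vowel o→p is +1. Vowels shift forward by 1 and consonants shift forward by 4.
For ghost: g(cons)+4=k, h(cons)+4=l, o(vowel)+1=p, s(cons)+4=w, t(cons)+4=x.

klpwx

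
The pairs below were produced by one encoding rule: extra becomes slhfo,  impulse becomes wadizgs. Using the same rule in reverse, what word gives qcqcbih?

Compare letters: e→s is +14, x→l is +14, t→h is +14 — a constant shift. Every letter moves 14 places later in the alphabet, wrapping around z→a.
Reversing it on qcqcbih: q−14=c, c−14=o, q−14=c, c−14=o, b−14=n, i−14=u, h−14=t.

coconut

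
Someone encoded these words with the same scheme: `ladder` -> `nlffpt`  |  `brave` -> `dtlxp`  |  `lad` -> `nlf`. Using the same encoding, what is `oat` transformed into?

zlv

The shift depends on letter class: consonant l→n is +2, but vowel a→l is +11. Vowels shift forward by 11 and consonants shift forward by 2.
For oat: o(vowel)+11=z, a(vowel)+11=l, t(cons)+2=v.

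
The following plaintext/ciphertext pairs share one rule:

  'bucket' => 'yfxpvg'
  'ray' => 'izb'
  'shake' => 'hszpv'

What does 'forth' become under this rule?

uligs

Letters are reflected about the middle of the alphabet (position → 25−position): Atbash.
On forth: f↔u, o↔l, r↔i, t↔g, h↔s.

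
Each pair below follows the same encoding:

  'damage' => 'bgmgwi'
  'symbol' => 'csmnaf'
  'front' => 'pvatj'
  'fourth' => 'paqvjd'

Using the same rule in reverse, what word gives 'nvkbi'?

bride

d(3)→b(1) and a(0)→g(6) fit y≡7x+6 (mod 26); the inverse of 7 mod 26 is 15. Each letter's alphabet position (a=0..z=25) is mapped through 7·x+6 mod 26 — an affine cipher.
Decoding nvkbi: n(13)→15·(13−6)≡1=b; v(21)→15·(21−6)≡17=r; k(10)→15·(10−6)≡8=i; b(1)→15·(1−6)≡3=d; i(8)→15·(8−6)≡4=e (all mod 26).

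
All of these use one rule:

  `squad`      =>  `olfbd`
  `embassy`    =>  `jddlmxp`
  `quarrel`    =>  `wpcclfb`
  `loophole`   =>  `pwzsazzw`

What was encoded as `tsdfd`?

sushi

The output letters match the input read backwards, each shifted +11: squad reversed is dauqs. The word is reversed, then every letter is shifted forward by 11.
Reversing it on tsdfd: shift back: t−11=i, s−11=h, d−11=s, f−11=u, d−11=s → ihsus; then reverse → sushi.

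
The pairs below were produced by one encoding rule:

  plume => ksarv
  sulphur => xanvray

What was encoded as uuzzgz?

tattoo

The output letters match the input read backwards, each shifted +6: plume reversed is emulp. Two steps: reverse the string, then apply a Caesar shift of +6.
Reversing it on uuzzgz: shift back: u−6=o, u−6=o, z−6=t, z−6=t, g−6=a, z−6=t → oottat; then reverse → tattoo.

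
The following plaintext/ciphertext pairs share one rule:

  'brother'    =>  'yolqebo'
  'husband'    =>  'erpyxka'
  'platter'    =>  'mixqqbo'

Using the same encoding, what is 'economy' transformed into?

Compare letters: b→y is +23, r→o is +23, o→l is +23 — a constant shift. It's a constant shift of +23 (ROT23).
For economy: e+23=b, c+23=z, o+23=l, n+23=k, o+23=l, m+23=j, y+23=v.

bzlkljv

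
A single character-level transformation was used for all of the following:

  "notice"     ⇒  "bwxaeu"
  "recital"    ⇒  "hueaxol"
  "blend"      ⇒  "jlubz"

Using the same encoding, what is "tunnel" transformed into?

xsbbul

n(13)→b(1) and o(14)→w(22) fit y≡21x+14 (mod 26); the inverse of 21 mod 26 is 5. Treating letters as 0–25, the rule is x ↦ 21x + 14 (mod 26).
Applying it to tunnel: t(19)→21·19+14≡23=x; u(20)→21·20+14≡18=s; n(13)→21·13+14≡1=b; n(13)→21·13+14≡1=b; e(4)→21·4+14≡20=u; l(11)→21·11+14≡11=l (all mod 26).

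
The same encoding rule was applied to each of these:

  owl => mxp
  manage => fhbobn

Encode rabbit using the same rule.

The output letters match the input read backwards, each shifted +1: owl reversed is lwo. Two steps: reverse the string, then apply a Caesar shift of +1.
On rabbit: reverse → tibbar; then shift: t+1=u, i+1=j, b+1=c, b+1=c, a+1=b, r+1=s.

ujccbs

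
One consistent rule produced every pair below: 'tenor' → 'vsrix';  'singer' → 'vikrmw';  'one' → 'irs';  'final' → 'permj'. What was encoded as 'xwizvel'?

The output letters match the input read backwards, each shifted +4: tenor reversed is ronet. Two steps: reverse the string, then apply a Caesar shift of +4.
Undoing it on xwizvel: shift back: x−4=t, w−4=s, i−4=e, z−4=v, v−4=r, e−4=a, l−4=h → tsevrah; then reverse → harvest.

harvest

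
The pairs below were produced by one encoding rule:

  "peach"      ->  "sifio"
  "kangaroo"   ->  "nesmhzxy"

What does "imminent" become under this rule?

lqroumwd

The shift increases by 1 at each position, starting from +3: 3, 4, 5, ….
For imminent: i+3=l, m+4=q, m+5=r, i+6=o, n+7=u, e+8=m, n+9=w, t+10=d.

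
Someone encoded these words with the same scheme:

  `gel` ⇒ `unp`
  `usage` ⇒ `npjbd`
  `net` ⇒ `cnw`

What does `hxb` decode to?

soy

The output letters match the input read backwards, each shifted +9: gel reversed is leg. Two steps: reverse the string, then apply a Caesar shift of +9.
Decoding hxb: shift back: h−9=y, x−9=o, b−9=s → yos; then reverse → soy.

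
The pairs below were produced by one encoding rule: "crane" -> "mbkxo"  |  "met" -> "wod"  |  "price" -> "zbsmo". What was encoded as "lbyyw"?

broom

Compare letters: c→m is +10, r→b is +10, a→k is +10 — a constant shift. Every letter moves 10 places later in the alphabet, wrapping around z→a.
Decoding lbyyw: l−10=b, b−10=r, y−10=o, y−10=o, w−10=m.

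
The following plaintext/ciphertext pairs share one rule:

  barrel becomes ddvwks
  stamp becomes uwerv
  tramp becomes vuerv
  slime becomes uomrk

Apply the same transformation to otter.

qwxjx

In barrel: b→d is +2, a→d is +3, r→v is +4, r→w is +5 — the shift increases by 1 each position. Each letter shifts forward by (position + 2), i.e. 2, 3, 4, … — the shift grows by one for each successive letter.
Applying it to otter: o+2=q, t+3=w, t+4=x, e+5=j, r+6=x.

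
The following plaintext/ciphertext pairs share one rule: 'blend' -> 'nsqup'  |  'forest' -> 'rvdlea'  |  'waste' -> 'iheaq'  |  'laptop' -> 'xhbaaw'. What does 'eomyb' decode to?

sharp

A repeating key of period 2 is used — shifts +12, +7 over and over.
Reversing it on eomyb: e−12=s, o−7=h, m−12=a, y−7=r, b−12=p.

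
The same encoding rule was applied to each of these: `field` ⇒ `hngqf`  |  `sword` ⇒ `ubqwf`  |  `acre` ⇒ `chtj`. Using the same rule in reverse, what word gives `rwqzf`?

proud

Shifts by position in field: pos 0: f→h (+2), pos 1: i→n (+5), pos 2: e→g (+2), pos 3: l→q (+5) — repeating every 2. It's a Vigenère-style cipher with numeric key [2,5]: position i shifts by key[i mod 2].
Undoing it on rwqzf: r−2=p, w−5=r, q−2=o, z−5=u, f−2=d.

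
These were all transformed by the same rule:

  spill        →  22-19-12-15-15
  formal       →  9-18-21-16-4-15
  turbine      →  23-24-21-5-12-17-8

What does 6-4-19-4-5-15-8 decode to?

capable

Each letter is replaced by its alphabet position (a=1..z=26) + 3.
Undoing it on 6-4-19-4-5-15-8: 6→(6−3)÷1=3=c, 4→(4−3)÷1=1=a, 19→(19−3)÷1=16=p, 4→(4−3)÷1=1=a, 5→(5−3)÷1=2=b, 15→(15−3)÷1=12=l, 8→(8−3)÷1=5=e.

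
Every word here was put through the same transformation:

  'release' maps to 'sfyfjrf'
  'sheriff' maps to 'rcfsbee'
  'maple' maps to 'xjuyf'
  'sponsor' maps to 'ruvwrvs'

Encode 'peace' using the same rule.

ufjhf

r(17)→s(18) and e(4)→f(5) fit y≡25x+9 (mod 26); the inverse of 25 mod 26 is 25. Each letter's alphabet position (a=0..z=25) is mapped through 25·x+9 mod 26 — an affine cipher.
On peace: p(15)→25·15+9≡20=u; e(4)→25·4+9≡5=f; a(0)→25·0+9≡9=j; c(2)→25·2+9≡7=h; e(4)→25·4+9≡5=f (all mod 26).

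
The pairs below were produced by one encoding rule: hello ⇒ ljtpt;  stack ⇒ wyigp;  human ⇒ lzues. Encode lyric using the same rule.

Shifts by position in hello: pos 0: h→l (+4), pos 1: e→j (+5), pos 2: l→t (+8), pos 3: l→p (+4), pos 4: o→t (+5) — repeating every 3. It's a Vigenère-style cipher with numeric key [4,5,8]: position i shifts by key[i mod 3].
For lyric: l+4=p, y+5=d, r+8=z, i+4=m, c+5=h.

pdzmh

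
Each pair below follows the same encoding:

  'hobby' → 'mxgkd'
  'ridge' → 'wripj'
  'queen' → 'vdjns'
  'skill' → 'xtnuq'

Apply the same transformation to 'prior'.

Shifts by position in hobby: pos 0: h→m (+5), pos 1: o→x (+9), pos 2: b→g (+5), pos 3: b→k (+9) — repeating every 2. A repeating key of period 2 is used — shifts +5, +9 over and over.
For prior: p+5=u, r+9=a, i+5=n, o+9=x, r+5=w.

uanxw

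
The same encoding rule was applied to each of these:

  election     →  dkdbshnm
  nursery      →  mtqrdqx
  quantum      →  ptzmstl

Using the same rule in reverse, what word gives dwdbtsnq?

executor

This is a Caesar cipher with shift 25.
Undoing it on dwdbtsnq: d−25=e, w−25=x, d−25=e, b−25=c, t−25=u, s−25=t, n−25=o, q−25=r.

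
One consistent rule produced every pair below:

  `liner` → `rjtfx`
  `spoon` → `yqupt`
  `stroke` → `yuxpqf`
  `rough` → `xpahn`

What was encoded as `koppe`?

enjoy

A repeating key of period 2 is used — shifts +6, +1 over and over.
Reversing it on koppe: k−6=e, o−1=n, p−6=j, p−1=o, e−6=y.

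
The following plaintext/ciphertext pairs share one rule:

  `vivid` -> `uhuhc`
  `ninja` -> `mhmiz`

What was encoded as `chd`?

Compare letters: v→u is +25, i→h is +25, v→u is +25 — a constant shift. It's a constant shift of +25 (ROT25).
Undoing it on chd: c−25=d, h−25=i, d−25=e.

die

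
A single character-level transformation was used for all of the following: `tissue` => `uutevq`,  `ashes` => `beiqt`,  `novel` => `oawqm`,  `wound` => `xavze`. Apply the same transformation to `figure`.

Shifts by position in tissue: pos 0: t→u (+1), pos 1: i→u (+12), pos 2: s→t (+1), pos 3: s→e (+12) — repeating every 2. The shifts repeat in a cycle of length 2: positions 0,1,… shift by +1, +12, then the pattern repeats.
On figure: f+1=g, i+12=u, g+1=h, u+12=g, r+1=s, e+12=q.

guhgsq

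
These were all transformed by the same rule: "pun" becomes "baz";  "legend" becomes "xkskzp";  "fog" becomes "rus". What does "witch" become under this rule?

The shift depends on letter class: consonant p→b is +12, but vowel u→a is +6. The rule splits by letter class: vowels +6, consonants +12.
On witch: w(cons)+12=i, i(vowel)+6=o, t(cons)+12=f, c(cons)+12=o, h(cons)+12=t.

iofot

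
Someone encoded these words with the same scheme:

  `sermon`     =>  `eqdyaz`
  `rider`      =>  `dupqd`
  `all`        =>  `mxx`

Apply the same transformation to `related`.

Compare letters: s→e is +12, e→q is +12, r→d is +12 — a constant shift. This is a Caesar cipher with shift 12.
For related: r+12=d, e+12=q, l+12=x, a+12=m, t+12=f, e+12=q, d+12=p.

dqxmfqp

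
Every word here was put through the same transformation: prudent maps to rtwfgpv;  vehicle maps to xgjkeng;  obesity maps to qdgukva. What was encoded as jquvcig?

Compare letters: p→r is +2, r→t is +2, u→w is +2 — a constant shift. This is a Caesar cipher with shift 2.
Reversing it on jquvcig: j−2=h, q−2=o, u−2=s, v−2=t, c−2=a, i−2=g, g−2=e.

hostage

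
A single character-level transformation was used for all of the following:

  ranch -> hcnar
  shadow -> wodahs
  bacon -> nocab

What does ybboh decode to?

The output letters match the input read backwards: ranch reversed is hcnar. The word is simply reversed.
Decoding ybboh: then reverse → hobby.

hobby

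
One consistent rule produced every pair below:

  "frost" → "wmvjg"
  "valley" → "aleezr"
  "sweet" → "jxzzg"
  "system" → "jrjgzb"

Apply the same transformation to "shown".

f(5)→w(22) and r(17)→m(12) fit y≡23x+11 (mod 26); the inverse of 23 mod 26 is 17. Treating letters as 0–25, the rule is x ↦ 23x + 11 (mod 26).
For shown: s(18)→23·18+11≡9=j; h(7)→23·7+11≡16=q; o(14)→23·14+11≡21=v; w(22)→23·22+11≡23=x; n(13)→23·13+11≡24=y (all mod 26).

jqvxy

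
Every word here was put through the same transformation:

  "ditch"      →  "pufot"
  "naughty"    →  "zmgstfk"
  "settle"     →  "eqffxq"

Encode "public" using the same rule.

bgnxuo

Compare letters: d→p is +12, i→u is +12, t→f is +12 — a constant shift. It's a constant shift of +12 (ROT12).
Applying it to public: p+12=b, u+12=g, b+12=n, l+12=x, i+12=u, c+12=o.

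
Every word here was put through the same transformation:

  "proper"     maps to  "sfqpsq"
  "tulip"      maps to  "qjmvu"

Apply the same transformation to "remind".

Two steps: reverse the string, then apply a Caesar shift of +1.
Applying it to remind: reverse → dnimer; then shift: d+1=e, n+1=o, i+1=j, m+1=n, e+1=f, r+1=s.

eojnfs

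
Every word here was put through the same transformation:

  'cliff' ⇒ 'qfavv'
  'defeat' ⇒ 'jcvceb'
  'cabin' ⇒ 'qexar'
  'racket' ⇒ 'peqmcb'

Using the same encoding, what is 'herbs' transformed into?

hcpxi

Treating letters as 0–25, the rule is x ↦ 19x + 4 (mod 26).
On herbs: h(7)→19·7+4≡7=h; e(4)→19·4+4≡2=c; r(17)→19·17+4≡15=p; b(1)→19·1+4≡23=x; s(18)→19·18+4≡8=i (all mod 26).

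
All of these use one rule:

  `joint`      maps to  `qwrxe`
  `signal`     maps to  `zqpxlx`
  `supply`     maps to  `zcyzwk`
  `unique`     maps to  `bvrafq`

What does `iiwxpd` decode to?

banner

In joint: j→q is +7, o→w is +8, i→r is +9, n→x is +10 — the shift increases by 1 each position. The shift increases by 1 at each position, starting from +7: 7, 8, 9, ….
Undoing it on iiwxpd: i−7=b, i−8=a, w−9=n, x−10=n, p−11=e, d−12=r.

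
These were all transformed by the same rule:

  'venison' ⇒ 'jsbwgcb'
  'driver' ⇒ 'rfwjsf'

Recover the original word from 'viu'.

Compare letters: v→j is +14, e→s is +14, n→b is +14 — a constant shift. Every letter moves 14 places later in the alphabet, wrapping around z→a.
Decoding viu: v−14=h, i−14=u, u−14=g.

hug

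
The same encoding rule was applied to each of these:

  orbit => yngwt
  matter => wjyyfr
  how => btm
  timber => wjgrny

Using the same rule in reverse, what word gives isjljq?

legend

The output letters match the input read backwards, each shifted +5: orbit reversed is tibro. Two steps: reverse the string, then apply a Caesar shift of +5.
Reversing it on isjljq: shift back: i−5=d, s−5=n, j−5=e, l−5=g, j−5=e, q−5=l → dnegel; then reverse → legend.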